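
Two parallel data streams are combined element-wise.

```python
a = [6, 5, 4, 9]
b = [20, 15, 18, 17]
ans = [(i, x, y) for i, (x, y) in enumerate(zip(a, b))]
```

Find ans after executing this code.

Step 1: enumerate(zip(a, b)) gives index with paired elements:
  i=0: (6, 20)
  i=1: (5, 15)
  i=2: (4, 18)
  i=3: (9, 17)
Therefore ans = [(0, 6, 20), (1, 5, 15), (2, 4, 18), (3, 9, 17)].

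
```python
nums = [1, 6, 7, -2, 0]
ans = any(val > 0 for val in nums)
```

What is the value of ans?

Step 1: Check val > 0 for each element in [1, 6, 7, -2, 0]:
  1 > 0: True
  6 > 0: True
  7 > 0: True
  -2 > 0: False
  0 > 0: False
Step 2: any() returns True.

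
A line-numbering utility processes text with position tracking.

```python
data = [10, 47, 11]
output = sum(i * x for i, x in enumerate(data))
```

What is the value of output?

Step 1: Compute i * x for each (i, x) in enumerate([10, 47, 11]):
  i=0, x=10: 0*10 = 0
  i=1, x=47: 1*47 = 47
  i=2, x=11: 2*11 = 22
Step 2: sum = 0 + 47 + 22 = 69.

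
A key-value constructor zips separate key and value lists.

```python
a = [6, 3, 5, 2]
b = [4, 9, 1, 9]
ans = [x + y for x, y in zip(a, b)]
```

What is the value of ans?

Step 1: Add corresponding elements:
  6 + 4 = 10
  3 + 9 = 12
  5 + 1 = 6
  2 + 9 = 11
Therefore ans = [10, 12, 6, 11].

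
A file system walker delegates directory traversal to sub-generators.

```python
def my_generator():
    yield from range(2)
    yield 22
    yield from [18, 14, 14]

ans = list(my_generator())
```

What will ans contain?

Step 1: Trace yields in order:
  yield 0
  yield 1
  yield 22
  yield 18
  yield 14
  yield 14
Therefore ans = [0, 1, 22, 18, 14, 14].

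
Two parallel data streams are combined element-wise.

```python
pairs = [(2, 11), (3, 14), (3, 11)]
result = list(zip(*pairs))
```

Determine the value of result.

Step 1: zip(*pairs) transposes: unzips [(2, 11), (3, 14), (3, 11)] into separate sequences.
Step 2: First elements: (2, 3, 3), second elements: (11, 14, 11).
Therefore result = [(2, 3, 3), (11, 14, 11)].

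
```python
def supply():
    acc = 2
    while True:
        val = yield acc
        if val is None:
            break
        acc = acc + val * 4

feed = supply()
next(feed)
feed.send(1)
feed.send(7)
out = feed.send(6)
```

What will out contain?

Step 1: next() -> yield acc=2.
Step 2: send(1) -> val=1, acc = 2 + 1*4 = 6, yield 6.
Step 3: send(7) -> val=7, acc = 6 + 7*4 = 34, yield 34.
Step 4: send(6) -> val=6, acc = 34 + 6*4 = 58, yield 58.
Therefore out = 58.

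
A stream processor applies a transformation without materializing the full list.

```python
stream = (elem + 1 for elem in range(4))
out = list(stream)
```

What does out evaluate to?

Step 1: For each elem in range(4), compute elem+1:
  elem=0: 0+1 = 1
  elem=1: 1+1 = 2
  elem=2: 2+1 = 3
  elem=3: 3+1 = 4
Therefore out = [1, 2, 3, 4].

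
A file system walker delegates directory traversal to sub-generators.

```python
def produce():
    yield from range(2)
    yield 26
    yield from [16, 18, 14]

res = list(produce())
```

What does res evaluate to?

Step 1: Trace yields in order:
  yield 0
  yield 1
  yield 26
  yield 16
  yield 18
  yield 14
Therefore res = [0, 1, 26, 16, 18, 14].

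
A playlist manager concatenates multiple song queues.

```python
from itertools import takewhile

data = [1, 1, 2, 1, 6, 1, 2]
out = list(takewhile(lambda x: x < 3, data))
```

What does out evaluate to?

Step 1: takewhile stops at first element >= 3:
  1 < 3: take
  1 < 3: take
  2 < 3: take
  1 < 3: take
  6 >= 3: stop
Therefore out = [1, 1, 2, 1].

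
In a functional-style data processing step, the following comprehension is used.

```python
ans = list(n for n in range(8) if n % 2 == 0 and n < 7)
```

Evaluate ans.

Step 1: Filter range(8) where n % 2 == 0 and n < 7:
  n=0: both conditions met, included
  n=1: excluded (1 % 2 != 0)
  n=2: both conditions met, included
  n=3: excluded (3 % 2 != 0)
  n=4: both conditions met, included
  n=5: excluded (5 % 2 != 0)
  n=6: both conditions met, included
  n=7: excluded (7 % 2 != 0, 7 >= 7)
Therefore ans = [0, 2, 4, 6].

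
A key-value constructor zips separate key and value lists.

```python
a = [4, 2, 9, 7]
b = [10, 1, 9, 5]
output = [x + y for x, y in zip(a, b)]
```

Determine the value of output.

Step 1: Add corresponding elements:
  4 + 10 = 14
  2 + 1 = 3
  9 + 9 = 18
  7 + 5 = 12
Therefore output = [14, 3, 18, 12].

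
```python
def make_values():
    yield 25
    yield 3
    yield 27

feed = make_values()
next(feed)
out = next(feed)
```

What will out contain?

Step 1: make_values() creates a generator.
Step 2: next(feed) yields 25 (consumed and discarded).
Step 3: next(feed) yields 3, assigned to out.
Therefore out = 3.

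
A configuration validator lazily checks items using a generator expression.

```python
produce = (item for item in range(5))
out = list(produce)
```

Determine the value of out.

Step 1: Generator expression iterates range(5): [0, 1, 2, 3, 4].
Step 2: list() collects all values.
Therefore out = [0, 1, 2, 3, 4].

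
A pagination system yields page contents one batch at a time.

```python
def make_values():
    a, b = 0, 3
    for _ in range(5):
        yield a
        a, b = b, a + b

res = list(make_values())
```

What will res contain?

Step 1: Fibonacci-like sequence starting with a=0, b=3:
  Iteration 1: yield a=0, then a,b = 3,3
  Iteration 2: yield a=3, then a,b = 3,6
  Iteration 3: yield a=3, then a,b = 6,9
  Iteration 4: yield a=6, then a,b = 9,15
  Iteration 5: yield a=9, then a,b = 15,24
Therefore res = [0, 3, 3, 6, 9].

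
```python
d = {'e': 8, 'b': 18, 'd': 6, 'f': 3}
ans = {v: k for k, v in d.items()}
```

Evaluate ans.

Step 1: Invert dict (swap keys and values):
  'e': 8 -> 8: 'e'
  'b': 18 -> 18: 'b'
  'd': 6 -> 6: 'd'
  'f': 3 -> 3: 'f'
Therefore ans = {8: 'e', 18: 'b', 6: 'd', 3: 'f'}.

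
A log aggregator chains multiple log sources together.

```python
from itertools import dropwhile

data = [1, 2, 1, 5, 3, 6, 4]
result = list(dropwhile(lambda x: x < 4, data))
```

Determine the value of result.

Step 1: dropwhile drops elements while < 4:
  1 < 4: dropped
  2 < 4: dropped
  1 < 4: dropped
  5: kept (dropping stopped)
Step 2: Remaining elements kept regardless of condition.
Therefore result = [5, 3, 6, 4].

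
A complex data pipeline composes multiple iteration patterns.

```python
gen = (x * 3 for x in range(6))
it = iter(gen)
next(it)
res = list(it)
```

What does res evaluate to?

Step 1: Generator produces [0, 3, 6, 9, 12, 15].
Step 2: next(it) consumes first element (0).
Step 3: list(it) collects remaining: [3, 6, 9, 12, 15].
Therefore res = [3, 6, 9, 12, 15].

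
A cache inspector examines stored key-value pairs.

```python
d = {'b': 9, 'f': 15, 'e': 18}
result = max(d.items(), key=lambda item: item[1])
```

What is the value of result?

Step 1: Find item with maximum value:
  ('b', 9)
  ('f', 15)
  ('e', 18)
Step 2: Maximum value is 18 at key 'e'.
Therefore result = ('e', 18).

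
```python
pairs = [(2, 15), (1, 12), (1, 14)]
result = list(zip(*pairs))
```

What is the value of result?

Step 1: zip(*pairs) transposes: unzips [(2, 15), (1, 12), (1, 14)] into separate sequences.
Step 2: First elements: (2, 1, 1), second elements: (15, 12, 14).
Therefore result = [(2, 1, 1), (15, 12, 14)].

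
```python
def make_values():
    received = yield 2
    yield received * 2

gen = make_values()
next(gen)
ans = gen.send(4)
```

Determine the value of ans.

Step 1: next(gen) advances to first yield, producing 2.
Step 2: send(4) resumes, received = 4.
Step 3: yield received * 2 = 4 * 2 = 8.
Therefore ans = 8.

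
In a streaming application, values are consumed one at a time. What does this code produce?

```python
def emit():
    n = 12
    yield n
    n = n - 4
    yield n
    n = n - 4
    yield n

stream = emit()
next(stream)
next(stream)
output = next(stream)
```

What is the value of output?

Step 1: Trace through generator execution:
  Yield 1: n starts at 12, yield 12
  Yield 2: n = 12 - 4 = 8, yield 8
  Yield 3: n = 8 - 4 = 4, yield 4
Step 2: First next() gets 12, second next() gets the second value, third next() yields 4.
Therefore output = 4.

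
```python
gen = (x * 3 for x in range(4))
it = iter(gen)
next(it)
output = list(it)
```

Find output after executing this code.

Step 1: Generator produces [0, 3, 6, 9].
Step 2: next(it) consumes first element (0).
Step 3: list(it) collects remaining: [3, 6, 9].
Therefore output = [3, 6, 9].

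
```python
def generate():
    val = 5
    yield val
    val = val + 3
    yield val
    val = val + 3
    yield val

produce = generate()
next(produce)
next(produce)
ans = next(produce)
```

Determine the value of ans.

Step 1: Trace through generator execution:
  Yield 1: val starts at 5, yield 5
  Yield 2: val = 5 + 3 = 8, yield 8
  Yield 3: val = 8 + 3 = 11, yield 11
Step 2: First next() gets 5, second next() gets the second value, third next() yields 11.
Therefore ans = 11.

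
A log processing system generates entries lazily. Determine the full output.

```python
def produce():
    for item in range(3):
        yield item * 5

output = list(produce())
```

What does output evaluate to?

Step 1: For each item in range(3), yield item * 5:
  item=0: yield 0 * 5 = 0
  item=1: yield 1 * 5 = 5
  item=2: yield 2 * 5 = 10
Therefore output = [0, 5, 10].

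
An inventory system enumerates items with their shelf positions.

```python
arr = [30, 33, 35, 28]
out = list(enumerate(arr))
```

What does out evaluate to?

Step 1: enumerate pairs each element with its index:
  (0, 30)
  (1, 33)
  (2, 35)
  (3, 28)
Therefore out = [(0, 30), (1, 33), (2, 35), (3, 28)].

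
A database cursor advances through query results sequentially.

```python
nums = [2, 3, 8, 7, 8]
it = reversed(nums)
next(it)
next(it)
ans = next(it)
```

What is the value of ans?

Step 1: reversed([2, 3, 8, 7, 8]) gives iterator: [8, 7, 8, 3, 2].
Step 2: First next() = 8, second next() = 7.
Step 3: Third next() = 8.
Therefore ans = 8.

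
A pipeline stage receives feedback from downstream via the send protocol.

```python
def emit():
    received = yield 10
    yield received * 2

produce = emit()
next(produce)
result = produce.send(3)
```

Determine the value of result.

Step 1: next(produce) advances to first yield, producing 10.
Step 2: send(3) resumes, received = 3.
Step 3: yield received * 2 = 3 * 2 = 6.
Therefore result = 6.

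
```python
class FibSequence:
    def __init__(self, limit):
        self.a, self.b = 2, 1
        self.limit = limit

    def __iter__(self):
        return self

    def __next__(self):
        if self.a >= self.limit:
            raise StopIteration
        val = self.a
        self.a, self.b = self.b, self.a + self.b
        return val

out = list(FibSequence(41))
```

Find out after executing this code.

Step 1: Fibonacci-like sequence (a=2, b=1) until >= 41:
  Yield 2, then a,b = 1,3
  Yield 1, then a,b = 3,4
  Yield 3, then a,b = 4,7
  Yield 4, then a,b = 7,11
  Yield 7, then a,b = 11,18
  Yield 11, then a,b = 18,29
  Yield 18, then a,b = 29,47
  Yield 29, then a,b = 47,76
Step 2: 47 >= 41, stop.
Therefore out = [2, 1, 3, 4, 7, 11, 18, 29].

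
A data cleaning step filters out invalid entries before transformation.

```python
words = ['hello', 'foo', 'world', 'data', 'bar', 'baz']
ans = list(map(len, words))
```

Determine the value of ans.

Step 1: Map len() to each word:
  'hello' -> 5
  'foo' -> 3
  'world' -> 5
  'data' -> 4
  'bar' -> 3
  'baz' -> 3
Therefore ans = [5, 3, 5, 4, 3, 3].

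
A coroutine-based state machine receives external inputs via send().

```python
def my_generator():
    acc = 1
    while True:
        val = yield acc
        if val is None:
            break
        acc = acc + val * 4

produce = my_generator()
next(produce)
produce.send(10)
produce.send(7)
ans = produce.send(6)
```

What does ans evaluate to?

Step 1: next() -> yield acc=1.
Step 2: send(10) -> val=10, acc = 1 + 10*4 = 41, yield 41.
Step 3: send(7) -> val=7, acc = 41 + 7*4 = 69, yield 69.
Step 4: send(6) -> val=6, acc = 69 + 6*4 = 93, yield 93.
Therefore ans = 93.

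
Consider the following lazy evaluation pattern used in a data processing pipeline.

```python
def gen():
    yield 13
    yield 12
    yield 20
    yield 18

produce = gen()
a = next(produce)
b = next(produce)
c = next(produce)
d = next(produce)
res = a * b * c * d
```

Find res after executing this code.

Step 1: Create generator and consume all values:
  a = next(produce) = 13
  b = next(produce) = 12
  c = next(produce) = 20
  d = next(produce) = 18
Step 2: res = 13 * 12 * 20 * 18 = 56160.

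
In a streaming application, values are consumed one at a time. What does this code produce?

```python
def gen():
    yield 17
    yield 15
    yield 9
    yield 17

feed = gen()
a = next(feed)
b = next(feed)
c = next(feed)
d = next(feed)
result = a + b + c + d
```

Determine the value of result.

Step 1: Create generator and consume all values:
  a = next(feed) = 17
  b = next(feed) = 15
  c = next(feed) = 9
  d = next(feed) = 17
Step 2: result = 17 + 15 + 9 + 17 = 58.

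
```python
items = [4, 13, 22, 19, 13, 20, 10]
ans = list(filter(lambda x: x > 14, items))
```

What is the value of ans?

Step 1: Filter elements > 14:
  4: removed
  13: removed
  22: kept
  19: kept
  13: removed
  20: kept
  10: removed
Therefore ans = [22, 19, 20].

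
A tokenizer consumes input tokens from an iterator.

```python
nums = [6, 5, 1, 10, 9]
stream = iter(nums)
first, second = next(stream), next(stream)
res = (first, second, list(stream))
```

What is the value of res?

Step 1: Create iterator over [6, 5, 1, 10, 9].
Step 2: first = 6, second = 5.
Step 3: Remaining elements: [1, 10, 9].
Therefore res = (6, 5, [1, 10, 9]).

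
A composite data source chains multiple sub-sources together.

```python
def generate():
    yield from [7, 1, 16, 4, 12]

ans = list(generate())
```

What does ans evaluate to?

Step 1: yield from delegates to the iterable, yielding each element.
Step 2: Collected values: [7, 1, 16, 4, 12].
Therefore ans = [7, 1, 16, 4, 12].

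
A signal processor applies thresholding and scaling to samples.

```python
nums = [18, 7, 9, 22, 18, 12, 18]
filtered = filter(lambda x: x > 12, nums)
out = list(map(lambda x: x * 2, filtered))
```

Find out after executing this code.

Step 1: Filter nums for elements > 12:
  18: kept
  7: removed
  9: removed
  22: kept
  18: kept
  12: removed
  18: kept
Step 2: Map x * 2 on filtered [18, 22, 18, 18]:
  18 -> 36
  22 -> 44
  18 -> 36
  18 -> 36
Therefore out = [36, 44, 36, 36].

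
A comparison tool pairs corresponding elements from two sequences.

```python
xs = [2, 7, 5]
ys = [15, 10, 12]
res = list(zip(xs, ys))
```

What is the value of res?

Step 1: zip pairs elements at same index:
  Index 0: (2, 15)
  Index 1: (7, 10)
  Index 2: (5, 12)
Therefore res = [(2, 15), (7, 10), (5, 12)].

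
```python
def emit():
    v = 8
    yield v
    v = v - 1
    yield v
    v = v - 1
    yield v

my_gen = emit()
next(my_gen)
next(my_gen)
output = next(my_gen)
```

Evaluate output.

Step 1: Trace through generator execution:
  Yield 1: v starts at 8, yield 8
  Yield 2: v = 8 - 1 = 7, yield 7
  Yield 3: v = 7 - 1 = 6, yield 6
Step 2: First next() gets 8, second next() gets the second value, third next() yields 6.
Therefore output = 6.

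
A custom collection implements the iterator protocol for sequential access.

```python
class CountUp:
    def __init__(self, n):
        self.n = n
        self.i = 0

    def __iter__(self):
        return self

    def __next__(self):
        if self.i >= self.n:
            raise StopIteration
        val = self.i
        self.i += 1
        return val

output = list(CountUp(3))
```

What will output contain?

Step 1: CountUp(3) creates an iterator counting 0 to 2.
Step 2: list() consumes all values: [0, 1, 2].
Therefore output = [0, 1, 2].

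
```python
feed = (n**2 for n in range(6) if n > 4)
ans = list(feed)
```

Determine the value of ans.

Step 1: For range(6), keep n > 4, then square:
  n=0: 0 <= 4, excluded
  n=1: 1 <= 4, excluded
  n=2: 2 <= 4, excluded
  n=3: 3 <= 4, excluded
  n=4: 4 <= 4, excluded
  n=5: 5 > 4, yield 5**2 = 25
Therefore ans = [25].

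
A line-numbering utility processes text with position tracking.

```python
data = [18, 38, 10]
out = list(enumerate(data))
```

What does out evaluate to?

Step 1: enumerate pairs each element with its index:
  (0, 18)
  (1, 38)
  (2, 10)
Therefore out = [(0, 18), (1, 38), (2, 10)].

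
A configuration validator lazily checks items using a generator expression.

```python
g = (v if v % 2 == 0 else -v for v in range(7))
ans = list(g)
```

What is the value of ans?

Step 1: For each v in range(7), yield v if even, else -v:
  v=0: even, yield 0
  v=1: odd, yield -1
  v=2: even, yield 2
  v=3: odd, yield -3
  v=4: even, yield 4
  v=5: odd, yield -5
  v=6: even, yield 6
Therefore ans = [0, -1, 2, -3, 4, -5, 6].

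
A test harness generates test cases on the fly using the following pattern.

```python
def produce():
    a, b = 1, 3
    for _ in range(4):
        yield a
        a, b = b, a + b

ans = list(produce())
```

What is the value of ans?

Step 1: Fibonacci-like sequence starting with a=1, b=3:
  Iteration 1: yield a=1, then a,b = 3,4
  Iteration 2: yield a=3, then a,b = 4,7
  Iteration 3: yield a=4, then a,b = 7,11
  Iteration 4: yield a=7, then a,b = 11,18
Therefore ans = [1, 3, 4, 7].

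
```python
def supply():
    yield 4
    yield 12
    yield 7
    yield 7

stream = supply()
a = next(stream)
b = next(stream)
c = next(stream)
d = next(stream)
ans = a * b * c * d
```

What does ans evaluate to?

Step 1: Create generator and consume all values:
  a = next(stream) = 4
  b = next(stream) = 12
  c = next(stream) = 7
  d = next(stream) = 7
Step 2: ans = 4 * 12 * 7 * 7 = 2352.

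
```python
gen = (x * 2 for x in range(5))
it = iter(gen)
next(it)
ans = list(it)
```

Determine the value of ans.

Step 1: Generator produces [0, 2, 4, 6, 8].
Step 2: next(it) consumes first element (0).
Step 3: list(it) collects remaining: [2, 4, 6, 8].
Therefore ans = [2, 4, 6, 8].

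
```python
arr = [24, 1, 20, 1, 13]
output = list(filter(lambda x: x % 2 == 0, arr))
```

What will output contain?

Step 1: Filter elements divisible by 2:
  24 % 2 = 0: kept
  1 % 2 = 1: removed
  20 % 2 = 0: kept
  1 % 2 = 1: removed
  13 % 2 = 1: removed
Therefore output = [24, 20].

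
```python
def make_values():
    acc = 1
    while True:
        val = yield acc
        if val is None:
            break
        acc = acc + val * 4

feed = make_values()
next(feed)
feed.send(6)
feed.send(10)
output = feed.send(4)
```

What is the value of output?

Step 1: next() -> yield acc=1.
Step 2: send(6) -> val=6, acc = 1 + 6*4 = 25, yield 25.
Step 3: send(10) -> val=10, acc = 25 + 10*4 = 65, yield 65.
Step 4: send(4) -> val=4, acc = 65 + 4*4 = 81, yield 81.
Therefore output = 81.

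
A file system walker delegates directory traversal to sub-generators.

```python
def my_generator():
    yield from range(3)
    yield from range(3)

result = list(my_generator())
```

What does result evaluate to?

Step 1: Trace yields in order:
  yield 0
  yield 1
  yield 2
  yield 0
  yield 1
  yield 2
Therefore result = [0, 1, 2, 0, 1, 2].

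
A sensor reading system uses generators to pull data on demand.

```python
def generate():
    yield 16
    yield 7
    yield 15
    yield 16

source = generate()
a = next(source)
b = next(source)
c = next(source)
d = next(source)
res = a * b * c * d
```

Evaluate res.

Step 1: Create generator and consume all values:
  a = next(source) = 16
  b = next(source) = 7
  c = next(source) = 15
  d = next(source) = 16
Step 2: res = 16 * 7 * 15 * 16 = 26880.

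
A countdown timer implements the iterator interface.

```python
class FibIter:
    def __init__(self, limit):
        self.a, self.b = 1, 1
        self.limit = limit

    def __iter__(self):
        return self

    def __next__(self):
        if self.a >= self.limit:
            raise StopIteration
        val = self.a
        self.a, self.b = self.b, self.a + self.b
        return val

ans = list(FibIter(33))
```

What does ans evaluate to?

Step 1: Fibonacci-like sequence (a=1, b=1) until >= 33:
  Yield 1, then a,b = 1,2
  Yield 1, then a,b = 2,3
  Yield 2, then a,b = 3,5
  Yield 3, then a,b = 5,8
  Yield 5, then a,b = 8,13
  Yield 8, then a,b = 13,21
  Yield 13, then a,b = 21,34
  Yield 21, then a,b = 34,55
Step 2: 34 >= 33, stop.
Therefore ans = [1, 1, 2, 3, 5, 8, 13, 21].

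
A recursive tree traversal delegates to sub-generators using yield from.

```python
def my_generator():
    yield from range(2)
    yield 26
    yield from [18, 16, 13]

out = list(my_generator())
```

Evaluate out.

Step 1: Trace yields in order:
  yield 0
  yield 1
  yield 26
  yield 18
  yield 16
  yield 13
Therefore out = [0, 1, 26, 18, 16, 13].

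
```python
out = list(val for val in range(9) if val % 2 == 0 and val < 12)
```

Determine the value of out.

Step 1: Filter range(9) where val % 2 == 0 and val < 12:
  val=0: both conditions met, included
  val=1: excluded (1 % 2 != 0)
  val=2: both conditions met, included
  val=3: excluded (3 % 2 != 0)
  val=4: both conditions met, included
  val=5: excluded (5 % 2 != 0)
  val=6: both conditions met, included
  val=7: excluded (7 % 2 != 0)
  val=8: both conditions met, included
Therefore out = [0, 2, 4, 6, 8].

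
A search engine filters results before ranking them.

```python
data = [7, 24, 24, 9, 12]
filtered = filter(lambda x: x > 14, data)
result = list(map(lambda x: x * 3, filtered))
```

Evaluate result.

Step 1: Filter data for elements > 14:
  7: removed
  24: kept
  24: kept
  9: removed
  12: removed
Step 2: Map x * 3 on filtered [24, 24]:
  24 -> 72
  24 -> 72
Therefore result = [72, 72].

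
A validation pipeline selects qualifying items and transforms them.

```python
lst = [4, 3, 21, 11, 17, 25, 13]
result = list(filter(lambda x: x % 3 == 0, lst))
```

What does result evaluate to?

Step 1: Filter elements divisible by 3:
  4 % 3 = 1: removed
  3 % 3 = 0: kept
  21 % 3 = 0: kept
  11 % 3 = 2: removed
  17 % 3 = 2: removed
  25 % 3 = 1: removed
  13 % 3 = 1: removed
Therefore result = [3, 21].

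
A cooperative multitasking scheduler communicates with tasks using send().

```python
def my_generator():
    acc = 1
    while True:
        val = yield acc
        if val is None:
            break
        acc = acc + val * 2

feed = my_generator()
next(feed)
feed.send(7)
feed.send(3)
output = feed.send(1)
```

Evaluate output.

Step 1: next() -> yield acc=1.
Step 2: send(7) -> val=7, acc = 1 + 7*2 = 15, yield 15.
Step 3: send(3) -> val=3, acc = 15 + 3*2 = 21, yield 21.
Step 4: send(1) -> val=1, acc = 21 + 1*2 = 23, yield 23.
Therefore output = 23.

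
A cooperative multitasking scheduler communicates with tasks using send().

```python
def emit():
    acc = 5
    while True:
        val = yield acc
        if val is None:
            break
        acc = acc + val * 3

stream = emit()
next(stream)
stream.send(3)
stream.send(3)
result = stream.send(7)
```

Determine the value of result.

Step 1: next() -> yield acc=5.
Step 2: send(3) -> val=3, acc = 5 + 3*3 = 14, yield 14.
Step 3: send(3) -> val=3, acc = 14 + 3*3 = 23, yield 23.
Step 4: send(7) -> val=7, acc = 23 + 7*3 = 44, yield 44.
Therefore result = 44.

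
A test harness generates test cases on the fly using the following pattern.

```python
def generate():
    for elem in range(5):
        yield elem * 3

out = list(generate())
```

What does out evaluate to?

Step 1: For each elem in range(5), yield elem * 3:
  elem=0: yield 0 * 3 = 0
  elem=1: yield 1 * 3 = 3
  elem=2: yield 2 * 3 = 6
  elem=3: yield 3 * 3 = 9
  elem=4: yield 4 * 3 = 12
Therefore out = [0, 3, 6, 9, 12].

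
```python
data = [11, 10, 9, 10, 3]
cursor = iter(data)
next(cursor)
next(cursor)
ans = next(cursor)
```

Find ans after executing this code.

Step 1: Create iterator over [11, 10, 9, 10, 3].
Step 2: next() consumes 11.
Step 3: next() consumes 10.
Step 4: next() returns 9.
Therefore ans = 9.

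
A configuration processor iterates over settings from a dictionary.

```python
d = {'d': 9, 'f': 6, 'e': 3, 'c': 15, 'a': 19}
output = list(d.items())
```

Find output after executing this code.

Step 1: d.items() returns (key, value) pairs in insertion order.
Therefore output = [('d', 9), ('f', 6), ('e', 3), ('c', 15), ('a', 19)].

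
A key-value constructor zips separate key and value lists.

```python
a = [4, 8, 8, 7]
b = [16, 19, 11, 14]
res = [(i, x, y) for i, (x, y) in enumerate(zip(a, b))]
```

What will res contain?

Step 1: enumerate(zip(a, b)) gives index with paired elements:
  i=0: (4, 16)
  i=1: (8, 19)
  i=2: (8, 11)
  i=3: (7, 14)
Therefore res = [(0, 4, 16), (1, 8, 19), (2, 8, 11), (3, 7, 14)].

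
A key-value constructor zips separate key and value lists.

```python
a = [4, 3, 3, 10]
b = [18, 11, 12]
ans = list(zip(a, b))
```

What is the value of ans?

Step 1: zip stops at shortest (len(a)=4, len(b)=3):
  Index 0: (4, 18)
  Index 1: (3, 11)
  Index 2: (3, 12)
Step 2: Last element of a (10) has no pair, dropped.
Therefore ans = [(4, 18), (3, 11), (3, 12)].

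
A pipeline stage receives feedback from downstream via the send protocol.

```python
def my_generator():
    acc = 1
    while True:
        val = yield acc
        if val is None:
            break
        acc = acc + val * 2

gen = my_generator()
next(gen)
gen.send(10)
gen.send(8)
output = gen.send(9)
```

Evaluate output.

Step 1: next() -> yield acc=1.
Step 2: send(10) -> val=10, acc = 1 + 10*2 = 21, yield 21.
Step 3: send(8) -> val=8, acc = 21 + 8*2 = 37, yield 37.
Step 4: send(9) -> val=9, acc = 37 + 9*2 = 55, yield 55.
Therefore output = 55.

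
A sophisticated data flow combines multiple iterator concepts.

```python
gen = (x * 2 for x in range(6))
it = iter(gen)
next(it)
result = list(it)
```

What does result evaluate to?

Step 1: Generator produces [0, 2, 4, 6, 8, 10].
Step 2: next(it) consumes first element (0).
Step 3: list(it) collects remaining: [2, 4, 6, 8, 10].
Therefore result = [2, 4, 6, 8, 10].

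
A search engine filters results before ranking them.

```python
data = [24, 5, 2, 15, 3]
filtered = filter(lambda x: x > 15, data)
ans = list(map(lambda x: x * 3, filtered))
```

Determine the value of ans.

Step 1: Filter data for elements > 15:
  24: kept
  5: removed
  2: removed
  15: removed
  3: removed
Step 2: Map x * 3 on filtered [24]:
  24 -> 72
Therefore ans = [72].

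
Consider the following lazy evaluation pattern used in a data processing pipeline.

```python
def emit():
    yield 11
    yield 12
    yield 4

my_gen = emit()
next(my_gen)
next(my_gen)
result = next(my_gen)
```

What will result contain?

Step 1: emit() creates a generator.
Step 2: next(my_gen) yields 11 (consumed and discarded).
Step 3: next(my_gen) yields 12 (consumed and discarded).
Step 4: next(my_gen) yields 4, assigned to result.
Therefore result = 4.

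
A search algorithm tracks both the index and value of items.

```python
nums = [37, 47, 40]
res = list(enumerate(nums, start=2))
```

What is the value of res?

Step 1: enumerate with start=2:
  (2, 37)
  (3, 47)
  (4, 40)
Therefore res = [(2, 37), (3, 47), (4, 40)].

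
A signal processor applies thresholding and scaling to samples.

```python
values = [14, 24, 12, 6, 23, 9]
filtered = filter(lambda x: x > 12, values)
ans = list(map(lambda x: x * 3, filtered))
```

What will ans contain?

Step 1: Filter values for elements > 12:
  14: kept
  24: kept
  12: removed
  6: removed
  23: kept
  9: removed
Step 2: Map x * 3 on filtered [14, 24, 23]:
  14 -> 42
  24 -> 72
  23 -> 69
Therefore ans = [42, 72, 69].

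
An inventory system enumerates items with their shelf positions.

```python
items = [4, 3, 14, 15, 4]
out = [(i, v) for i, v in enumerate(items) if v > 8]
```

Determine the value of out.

Step 1: Filter enumerate([4, 3, 14, 15, 4]) keeping v > 8:
  (0, 4): 4 <= 8, excluded
  (1, 3): 3 <= 8, excluded
  (2, 14): 14 > 8, included
  (3, 15): 15 > 8, included
  (4, 4): 4 <= 8, excluded
Therefore out = [(2, 14), (3, 15)].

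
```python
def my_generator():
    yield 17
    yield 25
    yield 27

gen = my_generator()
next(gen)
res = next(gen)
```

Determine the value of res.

Step 1: my_generator() creates a generator.
Step 2: next(gen) yields 17 (consumed and discarded).
Step 3: next(gen) yields 25, assigned to res.
Therefore res = 25.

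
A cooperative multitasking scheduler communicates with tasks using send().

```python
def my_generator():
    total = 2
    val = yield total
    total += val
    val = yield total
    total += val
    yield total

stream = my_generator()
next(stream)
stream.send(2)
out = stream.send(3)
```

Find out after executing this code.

Step 1: next() -> yield total=2.
Step 2: send(2) -> val=2, total = 2+2 = 4, yield 4.
Step 3: send(3) -> val=3, total = 4+3 = 7, yield 7.
Therefore out = 7.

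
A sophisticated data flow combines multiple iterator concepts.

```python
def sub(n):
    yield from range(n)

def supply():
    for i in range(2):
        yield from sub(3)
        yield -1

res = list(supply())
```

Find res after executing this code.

Step 1: For each i in range(2):
  i=0: yield from sub(3) -> [0, 1, 2], then yield -1
  i=1: yield from sub(3) -> [0, 1, 2], then yield -1
Therefore res = [0, 1, 2, -1, 0, 1, 2, -1].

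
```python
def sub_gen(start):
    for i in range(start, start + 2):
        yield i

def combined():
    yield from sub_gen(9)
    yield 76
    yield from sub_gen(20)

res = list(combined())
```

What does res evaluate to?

Step 1: combined() delegates to sub_gen(9):
  yield 9
  yield 10
Step 2: yield 76
Step 3: Delegates to sub_gen(20):
  yield 20
  yield 21
Therefore res = [9, 10, 76, 20, 21].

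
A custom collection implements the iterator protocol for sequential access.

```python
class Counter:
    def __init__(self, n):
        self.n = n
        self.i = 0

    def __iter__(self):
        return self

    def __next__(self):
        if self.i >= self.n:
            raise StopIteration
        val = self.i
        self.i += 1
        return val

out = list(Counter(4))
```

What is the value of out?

Step 1: Counter(4) creates an iterator counting 0 to 3.
Step 2: list() consumes all values: [0, 1, 2, 3].
Therefore out = [0, 1, 2, 3].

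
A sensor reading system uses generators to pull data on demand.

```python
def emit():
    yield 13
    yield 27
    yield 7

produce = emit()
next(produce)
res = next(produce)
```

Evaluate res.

Step 1: emit() creates a generator.
Step 2: next(produce) yields 13 (consumed and discarded).
Step 3: next(produce) yields 27, assigned to res.
Therefore res = 27.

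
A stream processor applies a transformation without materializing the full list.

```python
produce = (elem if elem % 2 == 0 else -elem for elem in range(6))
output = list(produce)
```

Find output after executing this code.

Step 1: For each elem in range(6), yield elem if even, else -elem:
  elem=0: even, yield 0
  elem=1: odd, yield -1
  elem=2: even, yield 2
  elem=3: odd, yield -3
  elem=4: even, yield 4
  elem=5: odd, yield -5
Therefore output = [0, -1, 2, -3, 4, -5].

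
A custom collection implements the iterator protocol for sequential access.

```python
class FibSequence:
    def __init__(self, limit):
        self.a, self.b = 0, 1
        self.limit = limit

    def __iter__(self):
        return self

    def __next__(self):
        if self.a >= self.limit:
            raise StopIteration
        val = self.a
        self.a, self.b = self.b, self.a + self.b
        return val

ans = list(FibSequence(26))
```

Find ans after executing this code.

Step 1: Fibonacci-like sequence (a=0, b=1) until >= 26:
  Yield 0, then a,b = 1,1
  Yield 1, then a,b = 1,2
  Yield 1, then a,b = 2,3
  Yield 2, then a,b = 3,5
  Yield 3, then a,b = 5,8
  Yield 5, then a,b = 8,13
  Yield 8, then a,b = 13,21
  Yield 13, then a,b = 21,34
  Yield 21, then a,b = 34,55
Step 2: 34 >= 26, stop.
Therefore ans = [0, 1, 1, 2, 3, 5, 8, 13, 21].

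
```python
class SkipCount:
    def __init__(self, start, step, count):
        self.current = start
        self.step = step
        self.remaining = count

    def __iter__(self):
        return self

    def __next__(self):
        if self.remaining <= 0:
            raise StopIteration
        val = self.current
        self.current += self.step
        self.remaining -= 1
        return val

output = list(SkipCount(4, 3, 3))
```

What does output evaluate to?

Step 1: SkipCount starts at 4, increments by 3, for 3 steps:
  Yield 4, then current += 3
  Yield 7, then current += 3
  Yield 10, then current += 3
Therefore output = [4, 7, 10].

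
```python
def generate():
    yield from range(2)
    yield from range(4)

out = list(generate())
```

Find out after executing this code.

Step 1: Trace yields in order:
  yield 0
  yield 1
  yield 0
  yield 1
  yield 2
  yield 3
Therefore out = [0, 1, 0, 1, 2, 3].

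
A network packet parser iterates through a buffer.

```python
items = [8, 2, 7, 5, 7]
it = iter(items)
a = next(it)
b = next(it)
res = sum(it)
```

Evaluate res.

Step 1: Create iterator over [8, 2, 7, 5, 7].
Step 2: a = next() = 8, b = next() = 2.
Step 3: sum() of remaining [7, 5, 7] = 19.
Therefore res = 19.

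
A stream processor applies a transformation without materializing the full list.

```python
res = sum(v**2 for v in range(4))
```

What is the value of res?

Step 1: Compute v**2 for each v in range(4):
  v=0: 0**2 = 0
  v=1: 1**2 = 1
  v=2: 2**2 = 4
  v=3: 3**2 = 9
Step 2: sum = 0 + 1 + 4 + 9 = 14.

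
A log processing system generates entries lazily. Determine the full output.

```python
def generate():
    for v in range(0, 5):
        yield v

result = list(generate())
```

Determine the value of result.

Step 1: The generator yields each value from range(0, 5).
Step 2: list() consumes all yields: [0, 1, 2, 3, 4].
Therefore result = [0, 1, 2, 3, 4].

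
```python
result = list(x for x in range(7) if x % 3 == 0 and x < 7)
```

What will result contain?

Step 1: Filter range(7) where x % 3 == 0 and x < 7:
  x=0: both conditions met, included
  x=1: excluded (1 % 3 != 0)
  x=2: excluded (2 % 3 != 0)
  x=3: both conditions met, included
  x=4: excluded (4 % 3 != 0)
  x=5: excluded (5 % 3 != 0)
  x=6: both conditions met, included
Therefore result = [0, 3, 6].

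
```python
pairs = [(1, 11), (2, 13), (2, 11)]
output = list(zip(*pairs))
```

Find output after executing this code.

Step 1: zip(*pairs) transposes: unzips [(1, 11), (2, 13), (2, 11)] into separate sequences.
Step 2: First elements: (1, 2, 2), second elements: (11, 13, 11).
Therefore output = [(1, 2, 2), (11, 13, 11)].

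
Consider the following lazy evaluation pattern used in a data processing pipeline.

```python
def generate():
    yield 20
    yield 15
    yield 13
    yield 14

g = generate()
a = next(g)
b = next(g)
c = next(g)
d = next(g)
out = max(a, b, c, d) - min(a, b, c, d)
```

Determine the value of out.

Step 1: Create generator and consume all values:
  a = next(g) = 20
  b = next(g) = 15
  c = next(g) = 13
  d = next(g) = 14
Step 2: max = 20, min = 13, out = 20 - 13 = 7.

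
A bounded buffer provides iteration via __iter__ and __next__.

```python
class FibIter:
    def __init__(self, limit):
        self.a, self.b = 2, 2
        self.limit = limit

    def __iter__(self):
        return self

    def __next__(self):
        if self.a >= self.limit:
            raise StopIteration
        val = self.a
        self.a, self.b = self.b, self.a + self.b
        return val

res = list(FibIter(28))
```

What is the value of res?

Step 1: Fibonacci-like sequence (a=2, b=2) until >= 28:
  Yield 2, then a,b = 2,4
  Yield 2, then a,b = 4,6
  Yield 4, then a,b = 6,10
  Yield 6, then a,b = 10,16
  Yield 10, then a,b = 16,26
  Yield 16, then a,b = 26,42
  Yield 26, then a,b = 42,68
Step 2: 42 >= 28, stop.
Therefore res = [2, 2, 4, 6, 10, 16, 26].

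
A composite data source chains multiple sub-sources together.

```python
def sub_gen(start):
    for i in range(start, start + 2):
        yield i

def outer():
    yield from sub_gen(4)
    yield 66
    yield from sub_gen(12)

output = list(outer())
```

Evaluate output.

Step 1: outer() delegates to sub_gen(4):
  yield 4
  yield 5
Step 2: yield 66
Step 3: Delegates to sub_gen(12):
  yield 12
  yield 13
Therefore output = [4, 5, 66, 12, 13].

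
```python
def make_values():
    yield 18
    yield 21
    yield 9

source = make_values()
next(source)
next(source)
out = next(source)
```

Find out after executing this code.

Step 1: make_values() creates a generator.
Step 2: next(source) yields 18 (consumed and discarded).
Step 3: next(source) yields 21 (consumed and discarded).
Step 4: next(source) yields 9, assigned to out.
Therefore out = 9.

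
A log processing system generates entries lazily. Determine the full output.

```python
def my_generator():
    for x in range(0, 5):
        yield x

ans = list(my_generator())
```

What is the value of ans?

Step 1: The generator yields each value from range(0, 5).
Step 2: list() consumes all yields: [0, 1, 2, 3, 4].
Therefore ans = [0, 1, 2, 3, 4].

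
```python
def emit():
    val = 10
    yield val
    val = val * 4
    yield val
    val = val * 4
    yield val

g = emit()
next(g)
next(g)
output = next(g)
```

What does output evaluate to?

Step 1: Trace through generator execution:
  Yield 1: val starts at 10, yield 10
  Yield 2: val = 10 * 4 = 40, yield 40
  Yield 3: val = 40 * 4 = 160, yield 160
Step 2: First next() gets 10, second next() gets the second value, third next() yields 160.
Therefore output = 160.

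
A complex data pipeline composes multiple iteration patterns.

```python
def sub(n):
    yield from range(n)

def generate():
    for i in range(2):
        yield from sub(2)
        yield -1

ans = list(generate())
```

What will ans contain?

Step 1: For each i in range(2):
  i=0: yield from sub(2) -> [0, 1], then yield -1
  i=1: yield from sub(2) -> [0, 1], then yield -1
Therefore ans = [0, 1, -1, 0, 1, -1].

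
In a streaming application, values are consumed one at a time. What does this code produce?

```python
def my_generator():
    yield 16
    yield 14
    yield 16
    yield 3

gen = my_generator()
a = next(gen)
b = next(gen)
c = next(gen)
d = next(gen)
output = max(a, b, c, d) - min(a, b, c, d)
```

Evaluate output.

Step 1: Create generator and consume all values:
  a = next(gen) = 16
  b = next(gen) = 14
  c = next(gen) = 16
  d = next(gen) = 3
Step 2: max = 16, min = 3, output = 16 - 3 = 13.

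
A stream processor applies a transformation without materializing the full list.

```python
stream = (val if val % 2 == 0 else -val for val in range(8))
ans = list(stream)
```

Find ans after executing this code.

Step 1: For each val in range(8), yield val if even, else -val:
  val=0: even, yield 0
  val=1: odd, yield -1
  val=2: even, yield 2
  val=3: odd, yield -3
  val=4: even, yield 4
  val=5: odd, yield -5
  val=6: even, yield 6
  val=7: odd, yield -7
Therefore ans = [0, -1, 2, -3, 4, -5, 6, -7].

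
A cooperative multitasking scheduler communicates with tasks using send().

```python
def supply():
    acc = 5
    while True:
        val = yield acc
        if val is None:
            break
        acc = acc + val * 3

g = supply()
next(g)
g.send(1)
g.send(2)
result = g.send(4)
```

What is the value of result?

Step 1: next() -> yield acc=5.
Step 2: send(1) -> val=1, acc = 5 + 1*3 = 8, yield 8.
Step 3: send(2) -> val=2, acc = 8 + 2*3 = 14, yield 14.
Step 4: send(4) -> val=4, acc = 14 + 4*3 = 26, yield 26.
Therefore result = 26.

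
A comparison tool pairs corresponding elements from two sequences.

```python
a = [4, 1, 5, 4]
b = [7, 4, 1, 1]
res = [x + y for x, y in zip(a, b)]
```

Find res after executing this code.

Step 1: Add corresponding elements:
  4 + 7 = 11
  1 + 4 = 5
  5 + 1 = 6
  4 + 1 = 5
Therefore res = [11, 5, 6, 5].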